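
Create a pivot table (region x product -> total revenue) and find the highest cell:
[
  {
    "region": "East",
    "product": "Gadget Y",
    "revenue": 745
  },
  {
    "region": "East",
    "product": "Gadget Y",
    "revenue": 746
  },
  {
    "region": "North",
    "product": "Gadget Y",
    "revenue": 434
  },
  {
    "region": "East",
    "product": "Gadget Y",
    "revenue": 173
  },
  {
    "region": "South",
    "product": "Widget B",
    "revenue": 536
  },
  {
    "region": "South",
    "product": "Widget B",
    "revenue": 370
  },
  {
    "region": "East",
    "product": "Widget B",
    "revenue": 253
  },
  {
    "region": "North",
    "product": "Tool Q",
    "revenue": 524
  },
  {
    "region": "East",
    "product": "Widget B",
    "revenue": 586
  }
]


Pivot: region (rows) x product (columns) -> total revenue

     Gadget Y      Tool Q        Widget B    
East          1664             0           839  
North          434           524             0  
South            0             0           906  

Highest: East / Gadget Y = $1664

East / Gadget Y = $1664


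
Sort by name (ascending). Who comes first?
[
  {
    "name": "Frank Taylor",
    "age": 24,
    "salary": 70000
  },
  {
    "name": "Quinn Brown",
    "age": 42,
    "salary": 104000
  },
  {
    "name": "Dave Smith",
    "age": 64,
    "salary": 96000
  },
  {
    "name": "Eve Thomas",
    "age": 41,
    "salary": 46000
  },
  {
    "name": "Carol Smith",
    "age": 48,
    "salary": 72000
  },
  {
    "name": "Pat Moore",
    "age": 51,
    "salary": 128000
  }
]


Sort by: name (ascending)

Sorted order:
  1. Carol Smith (name = Carol Smith)
  2. Dave Smith (name = Dave Smith)
  3. Eve Thomas (name = Eve Thomas)
  4. Frank Taylor (name = Frank Taylor)
  5. Pat Moore (name = Pat Moore)
  6. Quinn Brown (name = Quinn Brown)

First: Carol Smith

Carol Smith


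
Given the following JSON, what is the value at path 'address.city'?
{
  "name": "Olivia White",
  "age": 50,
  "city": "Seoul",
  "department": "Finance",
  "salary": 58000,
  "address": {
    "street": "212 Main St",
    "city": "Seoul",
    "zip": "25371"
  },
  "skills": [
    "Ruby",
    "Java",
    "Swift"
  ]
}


Query: address.city
Path: address -> city
Value: Seoul

Seoul


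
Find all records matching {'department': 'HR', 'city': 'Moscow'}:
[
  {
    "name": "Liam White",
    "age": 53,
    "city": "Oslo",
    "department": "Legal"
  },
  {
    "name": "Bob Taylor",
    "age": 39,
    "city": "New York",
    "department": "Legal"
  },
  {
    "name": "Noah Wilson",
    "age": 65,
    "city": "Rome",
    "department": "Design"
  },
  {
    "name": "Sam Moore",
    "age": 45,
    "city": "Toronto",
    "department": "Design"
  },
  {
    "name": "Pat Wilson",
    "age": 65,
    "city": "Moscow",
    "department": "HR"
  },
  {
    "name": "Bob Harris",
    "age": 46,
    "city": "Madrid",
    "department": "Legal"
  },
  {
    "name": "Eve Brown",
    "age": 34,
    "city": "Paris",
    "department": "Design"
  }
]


Search criteria: {'department': 'HR', 'city': 'Moscow'}

Checking 7 records:
  Liam White: {department: Legal, city: Oslo}
  Bob Taylor: {department: Legal, city: New York}
  Noah Wilson: {department: Design, city: Rome}
  Sam Moore: {department: Design, city: Toronto}
  Pat Wilson: {department: HR, city: Moscow} <-- MATCH
  Bob Harris: {department: Legal, city: Madrid}
  Eve Brown: {department: Design, city: Paris}

Matches: ["Pat Wilson"]

["Pat Wilson"]


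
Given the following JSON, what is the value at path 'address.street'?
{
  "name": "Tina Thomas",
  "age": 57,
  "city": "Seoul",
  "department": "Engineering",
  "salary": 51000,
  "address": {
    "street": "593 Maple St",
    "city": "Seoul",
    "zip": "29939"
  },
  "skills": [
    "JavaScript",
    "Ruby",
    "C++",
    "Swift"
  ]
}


Query: address.street
Path: address -> street
Value: 593 Maple St

593 Maple St


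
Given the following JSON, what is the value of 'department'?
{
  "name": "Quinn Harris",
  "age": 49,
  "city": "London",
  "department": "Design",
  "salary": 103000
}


Looking up field 'department'
Value: Design

Design


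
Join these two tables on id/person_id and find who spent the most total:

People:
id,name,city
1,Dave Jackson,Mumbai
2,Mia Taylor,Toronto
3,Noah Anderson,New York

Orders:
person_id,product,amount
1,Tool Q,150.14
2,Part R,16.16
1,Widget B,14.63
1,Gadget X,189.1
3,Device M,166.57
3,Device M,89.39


Join on: people.id = orders.person_id

Joined rows:
  Dave Jackson (Mumbai) bought Tool Q for $150.14
  Mia Taylor (Toronto) bought Part R for $16.16
  Dave Jackson (Mumbai) bought Widget B for $14.63
  Dave Jackson (Mumbai) bought Gadget X for $189.1
  Noah Anderson (New York) bought Device M for $166.57
  Noah Anderson (New York) bought Device M for $89.39

Total per person:
  Dave Jackson: $353.87
  Noah Anderson: $255.96
  Mia Taylor: $16.16

Top spender: Dave Jackson ($353.87)

Dave Jackson ($353.87)


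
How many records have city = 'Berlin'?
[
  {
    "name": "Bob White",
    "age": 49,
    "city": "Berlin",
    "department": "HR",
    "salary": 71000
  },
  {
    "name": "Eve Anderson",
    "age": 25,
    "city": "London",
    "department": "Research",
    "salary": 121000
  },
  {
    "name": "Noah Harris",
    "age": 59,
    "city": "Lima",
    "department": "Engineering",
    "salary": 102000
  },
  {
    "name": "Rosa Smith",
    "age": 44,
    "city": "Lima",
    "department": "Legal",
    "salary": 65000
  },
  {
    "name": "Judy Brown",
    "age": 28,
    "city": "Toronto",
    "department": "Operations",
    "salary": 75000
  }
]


Data: 5 records
Condition: city = 'Berlin'

Checking each record:
  Bob White: Berlin MATCH
  Eve Anderson: London
  Noah Harris: Lima
  Rosa Smith: Lima
  Judy Brown: Toronto

Count: 1

1


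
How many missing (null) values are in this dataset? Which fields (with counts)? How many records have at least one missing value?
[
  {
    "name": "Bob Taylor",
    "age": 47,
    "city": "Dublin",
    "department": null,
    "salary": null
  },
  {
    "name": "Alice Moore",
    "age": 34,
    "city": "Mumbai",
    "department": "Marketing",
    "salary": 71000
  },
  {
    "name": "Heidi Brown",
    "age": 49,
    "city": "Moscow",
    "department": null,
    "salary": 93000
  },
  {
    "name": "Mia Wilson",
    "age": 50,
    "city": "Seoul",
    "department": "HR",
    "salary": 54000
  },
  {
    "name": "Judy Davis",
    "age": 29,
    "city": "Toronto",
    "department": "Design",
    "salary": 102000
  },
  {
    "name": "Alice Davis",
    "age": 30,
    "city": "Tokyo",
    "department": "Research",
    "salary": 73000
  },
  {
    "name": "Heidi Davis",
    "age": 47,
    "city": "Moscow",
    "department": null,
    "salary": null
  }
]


Checking for missing (null) values in 7 records:

  Bob Taylor: department, salary
  Alice Moore: complete
  Heidi Brown: department
  Mia Wilson: complete
  Judy Davis: complete
  Alice Davis: complete
  Heidi Davis: department, salary

Per field:
  name: 0 missing
  age: 0 missing
  city: 0 missing
  department: 3 missing
  salary: 2 missing

Total missing values: 5
Records with any missing: 3

5 missing values (department: 3, salary: 2); 3 incomplete records


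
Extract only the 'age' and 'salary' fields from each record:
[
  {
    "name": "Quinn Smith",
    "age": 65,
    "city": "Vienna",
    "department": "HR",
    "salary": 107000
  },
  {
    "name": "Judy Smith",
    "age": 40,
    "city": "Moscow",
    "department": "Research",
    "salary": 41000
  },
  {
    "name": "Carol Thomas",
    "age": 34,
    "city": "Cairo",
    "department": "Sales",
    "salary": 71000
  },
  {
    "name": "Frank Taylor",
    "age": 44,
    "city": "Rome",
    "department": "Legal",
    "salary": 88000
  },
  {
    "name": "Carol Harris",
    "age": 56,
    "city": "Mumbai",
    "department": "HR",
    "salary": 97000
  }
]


Original: 5 records with fields: name, age, city, department, salary
Keep: ['age', 'salary']
Drop: ['name', 'city', 'department']
Result: 5 records, 2 fields each

[
  {
    "age": 65,
    "salary": 107000
  },
  {
    "age": 40,
    "salary": 41000
  },
  {
    "age": 34,
    "salary": 71000
  },
  {
    "age": 44,
    "salary": 88000
  },
  {
    "age": 56,
    "salary": 97000
  }
]


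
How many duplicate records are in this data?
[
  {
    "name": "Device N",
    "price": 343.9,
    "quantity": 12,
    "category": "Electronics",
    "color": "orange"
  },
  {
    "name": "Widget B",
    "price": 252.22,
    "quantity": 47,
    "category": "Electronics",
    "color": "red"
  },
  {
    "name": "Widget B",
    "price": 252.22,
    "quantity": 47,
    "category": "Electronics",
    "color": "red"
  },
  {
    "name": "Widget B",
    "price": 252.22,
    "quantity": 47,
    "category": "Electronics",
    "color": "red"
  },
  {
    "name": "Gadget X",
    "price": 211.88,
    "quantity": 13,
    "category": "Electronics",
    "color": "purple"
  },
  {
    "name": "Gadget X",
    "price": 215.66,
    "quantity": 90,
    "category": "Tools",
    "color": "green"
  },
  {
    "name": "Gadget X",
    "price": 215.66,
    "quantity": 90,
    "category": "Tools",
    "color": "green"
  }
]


Checking 7 records for duplicates:

  Row 1: Device N ($343.9, qty 12)
  Row 2: Widget B ($252.22, qty 47)
  Row 3: Widget B ($252.22, qty 47) <-- DUPLICATE
  Row 4: Widget B ($252.22, qty 47) <-- DUPLICATE
  Row 5: Gadget X ($211.88, qty 13)
  Row 6: Gadget X ($215.66, qty 90)
  Row 7: Gadget X ($215.66, qty 90) <-- DUPLICATE

Duplicates found: 3
Unique records: 4

3 duplicates, 4 unique


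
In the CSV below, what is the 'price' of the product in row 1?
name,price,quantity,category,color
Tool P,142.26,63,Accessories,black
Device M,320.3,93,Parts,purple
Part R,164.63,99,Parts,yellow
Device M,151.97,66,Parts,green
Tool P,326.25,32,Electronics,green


Query: Row 1 ('Tool P'), column 'price'
Value: 142.26

142.26


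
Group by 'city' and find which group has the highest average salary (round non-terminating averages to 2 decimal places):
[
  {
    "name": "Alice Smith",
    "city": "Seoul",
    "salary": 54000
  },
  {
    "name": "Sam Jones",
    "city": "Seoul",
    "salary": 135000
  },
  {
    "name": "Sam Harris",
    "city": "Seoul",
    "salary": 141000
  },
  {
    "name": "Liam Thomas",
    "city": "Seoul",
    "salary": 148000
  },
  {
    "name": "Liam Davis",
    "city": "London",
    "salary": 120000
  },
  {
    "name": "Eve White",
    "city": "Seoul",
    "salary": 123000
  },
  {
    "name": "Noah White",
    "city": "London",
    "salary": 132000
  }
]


Group by: city

Groups:
  London: 2 people, avg salary = 252000/2 = $126000
  Seoul: 5 people, avg salary = 601000/5 = $120200

Highest average salary: London ($126000)

London ($126000)


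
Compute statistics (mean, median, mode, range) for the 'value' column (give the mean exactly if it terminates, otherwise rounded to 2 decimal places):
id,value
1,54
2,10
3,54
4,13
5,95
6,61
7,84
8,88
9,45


Data: [54, 10, 54, 13, 95, 61, 84, 88, 45]
Count: 9
Sum: 504
Mean: 504/9 = 56
Sorted: [10, 13, 45, 54, 54, 61, 84, 88, 95]
Median: 54.0
Mode: 54 (2 times)
Range: 95 - 10 = 85
Min: 10, Max: 95

mean=56, median=54.0, mode=54, range=85


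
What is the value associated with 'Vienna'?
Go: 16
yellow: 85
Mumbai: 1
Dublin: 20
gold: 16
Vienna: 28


Looking up key 'Vienna'
Value: 28

28


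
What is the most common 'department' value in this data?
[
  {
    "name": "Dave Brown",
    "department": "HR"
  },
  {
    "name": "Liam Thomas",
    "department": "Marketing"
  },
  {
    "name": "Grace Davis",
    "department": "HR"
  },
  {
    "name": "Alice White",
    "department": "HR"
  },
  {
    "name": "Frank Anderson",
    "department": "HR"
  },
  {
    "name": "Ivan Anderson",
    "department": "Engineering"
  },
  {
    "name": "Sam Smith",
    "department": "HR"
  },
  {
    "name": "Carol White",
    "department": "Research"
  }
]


Counting 'department' values across 8 records:

  HR: 5 #####
  Marketing: 1 #
  Engineering: 1 #
  Research: 1 #

Most common: HR (5 times)

HR (5 times)


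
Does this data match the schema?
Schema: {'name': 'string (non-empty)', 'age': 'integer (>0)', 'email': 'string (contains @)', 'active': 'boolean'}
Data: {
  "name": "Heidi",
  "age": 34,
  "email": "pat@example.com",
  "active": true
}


Validating each field against schema:
  name: OK (non-empty string)
  age: OK (positive integer)
  email: OK (string with @)
  active: OK (boolean)

Result: VALID

VALID


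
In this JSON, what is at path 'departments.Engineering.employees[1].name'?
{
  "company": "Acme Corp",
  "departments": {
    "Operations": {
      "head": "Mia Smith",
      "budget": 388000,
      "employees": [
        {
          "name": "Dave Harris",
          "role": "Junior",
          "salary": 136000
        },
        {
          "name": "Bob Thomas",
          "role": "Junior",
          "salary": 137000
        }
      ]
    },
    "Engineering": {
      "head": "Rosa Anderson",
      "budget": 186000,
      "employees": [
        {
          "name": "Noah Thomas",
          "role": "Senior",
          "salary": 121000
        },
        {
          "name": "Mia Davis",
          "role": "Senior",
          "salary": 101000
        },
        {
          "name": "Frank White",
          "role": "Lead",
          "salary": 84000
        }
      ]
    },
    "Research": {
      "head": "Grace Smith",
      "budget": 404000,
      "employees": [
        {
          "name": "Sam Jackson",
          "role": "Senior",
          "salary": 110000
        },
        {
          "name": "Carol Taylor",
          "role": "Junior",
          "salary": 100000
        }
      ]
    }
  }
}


Path: departments.Engineering.employees[1].name

Navigate:
  -> departments
  -> Engineering
  -> employees[1].name = 'Mia Davis'

Mia Davis


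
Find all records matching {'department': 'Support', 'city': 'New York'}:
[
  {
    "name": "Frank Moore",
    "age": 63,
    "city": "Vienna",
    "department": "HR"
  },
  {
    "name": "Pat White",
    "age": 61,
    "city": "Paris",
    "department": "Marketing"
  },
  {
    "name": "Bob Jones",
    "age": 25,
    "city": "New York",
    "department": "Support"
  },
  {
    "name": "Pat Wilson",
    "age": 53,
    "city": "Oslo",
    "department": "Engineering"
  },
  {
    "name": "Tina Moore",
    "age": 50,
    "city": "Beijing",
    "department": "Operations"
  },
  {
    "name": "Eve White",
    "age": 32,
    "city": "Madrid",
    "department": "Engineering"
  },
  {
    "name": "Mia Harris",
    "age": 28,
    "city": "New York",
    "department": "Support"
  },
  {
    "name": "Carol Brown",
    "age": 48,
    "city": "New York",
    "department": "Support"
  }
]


Search criteria: {'department': 'Support', 'city': 'New York'}

Checking 8 records:
  Frank Moore: {department: HR, city: Vienna}
  Pat White: {department: Marketing, city: Paris}
  Bob Jones: {department: Support, city: New York} <-- MATCH
  Pat Wilson: {department: Engineering, city: Oslo}
  Tina Moore: {department: Operations, city: Beijing}
  Eve White: {department: Engineering, city: Madrid}
  Mia Harris: {department: Support, city: New York} <-- MATCH
  Carol Brown: {department: Support, city: New York} <-- MATCH

Matches: ["Bob Jones", "Mia Harris", "Carol Brown"]

["Bob Jones", "Mia Harris", "Carol Brown"]


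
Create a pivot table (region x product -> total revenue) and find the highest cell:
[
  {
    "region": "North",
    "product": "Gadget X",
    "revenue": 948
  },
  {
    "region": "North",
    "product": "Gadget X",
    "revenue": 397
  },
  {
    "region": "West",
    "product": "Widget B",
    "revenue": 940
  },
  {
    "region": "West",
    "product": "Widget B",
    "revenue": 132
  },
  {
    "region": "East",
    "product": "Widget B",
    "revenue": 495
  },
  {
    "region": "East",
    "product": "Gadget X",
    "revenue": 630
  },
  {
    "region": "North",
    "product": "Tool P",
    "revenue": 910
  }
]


Pivot: region (rows) x product (columns) -> total revenue

     Gadget X      Tool P        Widget B    
East           630             0           495  
North         1345           910             0  
West             0             0          1072  

Highest: North / Gadget X = $1345

North / Gadget X = $1345


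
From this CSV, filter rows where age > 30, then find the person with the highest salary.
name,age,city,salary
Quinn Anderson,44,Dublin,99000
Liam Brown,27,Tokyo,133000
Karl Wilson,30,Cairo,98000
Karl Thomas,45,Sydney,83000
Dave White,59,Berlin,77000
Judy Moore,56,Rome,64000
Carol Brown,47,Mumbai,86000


Filter: age > 30
Sort by: salary (descending)

Filtered records (5):
  Quinn Anderson, age 44, salary $99000
  Carol Brown, age 47, salary $86000
  Karl Thomas, age 45, salary $83000
  Dave White, age 59, salary $77000
  Judy Moore, age 56, salary $64000

Highest salary: Quinn Anderson ($99000)

Quinn Anderson


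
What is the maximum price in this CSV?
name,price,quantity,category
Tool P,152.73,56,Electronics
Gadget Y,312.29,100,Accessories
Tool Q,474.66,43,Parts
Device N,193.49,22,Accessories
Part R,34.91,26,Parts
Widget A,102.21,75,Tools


Computing maximum price:
Values: [152.73, 312.29, 474.66, 193.49, 34.91, 102.21]
Max = 474.66

474.66


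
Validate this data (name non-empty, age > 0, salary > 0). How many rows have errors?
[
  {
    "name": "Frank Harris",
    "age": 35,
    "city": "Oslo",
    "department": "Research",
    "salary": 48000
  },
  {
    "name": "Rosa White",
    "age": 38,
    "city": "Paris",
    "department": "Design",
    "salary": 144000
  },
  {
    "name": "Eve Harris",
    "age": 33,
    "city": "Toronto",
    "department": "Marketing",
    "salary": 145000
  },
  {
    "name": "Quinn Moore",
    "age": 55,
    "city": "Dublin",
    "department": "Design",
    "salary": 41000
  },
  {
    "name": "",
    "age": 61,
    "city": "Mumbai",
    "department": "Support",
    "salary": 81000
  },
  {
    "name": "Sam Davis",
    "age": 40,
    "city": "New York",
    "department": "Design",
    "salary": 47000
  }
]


Validating 6 records:
Rules: name non-empty, age > 0, salary > 0

  Row 1 (Frank Harris): OK
  Row 2 (Rosa White): OK
  Row 3 (Eve Harris): OK
  Row 4 (Quinn Moore): OK
  Row 5 (???): empty name
  Row 6 (Sam Davis): OK

Total errors: 1

1 errors


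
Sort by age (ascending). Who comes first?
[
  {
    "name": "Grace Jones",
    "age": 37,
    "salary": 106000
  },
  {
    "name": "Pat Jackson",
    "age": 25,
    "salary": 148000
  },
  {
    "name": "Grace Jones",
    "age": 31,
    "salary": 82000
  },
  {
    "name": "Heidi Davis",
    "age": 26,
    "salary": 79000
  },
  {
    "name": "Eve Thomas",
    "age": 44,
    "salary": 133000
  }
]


Sort by: age (ascending)

Sorted order:
  1. Pat Jackson (age = 25)
  2. Heidi Davis (age = 26)
  3. Grace Jones (age = 31)
  4. Grace Jones (age = 37)
  5. Eve Thomas (age = 44)

First: Pat Jackson

Pat Jackson


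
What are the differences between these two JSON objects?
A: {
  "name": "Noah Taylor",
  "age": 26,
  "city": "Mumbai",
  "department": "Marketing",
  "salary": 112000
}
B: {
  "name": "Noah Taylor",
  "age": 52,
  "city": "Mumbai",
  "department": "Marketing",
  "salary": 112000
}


Comparing each field (in key order):
  name: same
  age: DIFFERENT
  city: same
  department: same
  salary: same
Differences:
  age: 26 -> 52

1 field(s) changed

1 change: age


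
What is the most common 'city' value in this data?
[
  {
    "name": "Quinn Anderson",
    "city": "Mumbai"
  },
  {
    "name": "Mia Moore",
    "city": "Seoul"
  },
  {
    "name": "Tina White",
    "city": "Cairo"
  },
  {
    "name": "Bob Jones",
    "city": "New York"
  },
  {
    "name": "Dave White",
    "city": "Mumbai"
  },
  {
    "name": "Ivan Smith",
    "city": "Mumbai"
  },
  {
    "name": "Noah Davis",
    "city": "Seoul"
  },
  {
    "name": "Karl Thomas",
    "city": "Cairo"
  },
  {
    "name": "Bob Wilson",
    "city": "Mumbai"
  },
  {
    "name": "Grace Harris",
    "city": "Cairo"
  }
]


Counting 'city' values across 10 records:

  Mumbai: 4 ####
  Cairo: 3 ###
  Seoul: 2 ##
  New York: 1 #

Most common: Mumbai (4 times)

Mumbai (4 times)


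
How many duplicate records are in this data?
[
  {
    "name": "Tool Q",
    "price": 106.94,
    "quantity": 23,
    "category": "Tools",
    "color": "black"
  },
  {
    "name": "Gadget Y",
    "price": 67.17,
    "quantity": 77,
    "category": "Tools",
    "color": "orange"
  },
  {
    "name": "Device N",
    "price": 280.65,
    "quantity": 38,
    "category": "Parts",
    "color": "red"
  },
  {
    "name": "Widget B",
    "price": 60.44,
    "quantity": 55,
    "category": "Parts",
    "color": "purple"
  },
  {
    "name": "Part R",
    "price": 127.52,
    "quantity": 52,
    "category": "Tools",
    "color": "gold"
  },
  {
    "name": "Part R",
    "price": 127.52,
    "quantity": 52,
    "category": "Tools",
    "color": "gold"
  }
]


Checking 6 records for duplicates:

  Row 1: Tool Q ($106.94, qty 23)
  Row 2: Gadget Y ($67.17, qty 77)
  Row 3: Device N ($280.65, qty 38)
  Row 4: Widget B ($60.44, qty 55)
  Row 5: Part R ($127.52, qty 52)
  Row 6: Part R ($127.52, qty 52) <-- DUPLICATE

Duplicates found: 1
Unique records: 5

1 duplicates, 5 unique


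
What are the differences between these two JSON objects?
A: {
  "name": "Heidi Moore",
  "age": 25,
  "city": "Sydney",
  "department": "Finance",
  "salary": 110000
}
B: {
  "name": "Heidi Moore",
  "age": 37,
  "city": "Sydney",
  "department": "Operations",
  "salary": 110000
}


Comparing each field (in key order):
  name: same
  age: DIFFERENT
  city: same
  department: DIFFERENT
  salary: same
Differences:
  age: 25 -> 37
  department: Finance -> Operations

2 field(s) changed

2 changes: age, department


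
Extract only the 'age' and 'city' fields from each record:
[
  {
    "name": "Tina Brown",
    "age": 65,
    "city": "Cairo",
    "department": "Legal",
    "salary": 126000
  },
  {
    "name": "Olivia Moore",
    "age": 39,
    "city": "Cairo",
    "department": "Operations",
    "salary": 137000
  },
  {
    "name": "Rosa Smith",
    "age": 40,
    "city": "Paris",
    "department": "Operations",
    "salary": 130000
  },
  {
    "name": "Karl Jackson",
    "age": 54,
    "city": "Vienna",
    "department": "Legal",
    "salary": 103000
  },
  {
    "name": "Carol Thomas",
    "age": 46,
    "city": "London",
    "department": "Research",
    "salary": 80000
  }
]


Original: 5 records with fields: name, age, city, department, salary
Keep: ['age', 'city']
Drop: ['name', 'department', 'salary']
Result: 5 records, 2 fields each

[
  {
    "age": 65,
    "city": "Cairo"
  },
  {
    "age": 39,
    "city": "Cairo"
  },
  {
    "age": 40,
    "city": "Paris"
  },
  {
    "age": 54,
    "city": "Vienna"
  },
  {
    "age": 46,
    "city": "London"
  }
]


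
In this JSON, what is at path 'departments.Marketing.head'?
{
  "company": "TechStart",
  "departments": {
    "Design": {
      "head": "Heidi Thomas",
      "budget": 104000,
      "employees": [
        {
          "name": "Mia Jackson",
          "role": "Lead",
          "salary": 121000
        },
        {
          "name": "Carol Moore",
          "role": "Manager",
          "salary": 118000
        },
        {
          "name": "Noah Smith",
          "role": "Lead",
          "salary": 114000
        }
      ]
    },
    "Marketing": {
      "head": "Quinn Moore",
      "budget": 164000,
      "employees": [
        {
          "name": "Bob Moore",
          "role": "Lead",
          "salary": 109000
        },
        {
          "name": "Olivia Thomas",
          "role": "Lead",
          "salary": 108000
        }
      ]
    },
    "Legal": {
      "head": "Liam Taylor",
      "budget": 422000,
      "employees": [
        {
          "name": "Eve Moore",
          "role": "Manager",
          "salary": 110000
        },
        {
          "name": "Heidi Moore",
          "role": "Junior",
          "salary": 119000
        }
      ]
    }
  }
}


Path: departments.Marketing.head

Navigate:
  -> departments
  -> Marketing
  -> head = 'Quinn Moore'

Quinn Moore


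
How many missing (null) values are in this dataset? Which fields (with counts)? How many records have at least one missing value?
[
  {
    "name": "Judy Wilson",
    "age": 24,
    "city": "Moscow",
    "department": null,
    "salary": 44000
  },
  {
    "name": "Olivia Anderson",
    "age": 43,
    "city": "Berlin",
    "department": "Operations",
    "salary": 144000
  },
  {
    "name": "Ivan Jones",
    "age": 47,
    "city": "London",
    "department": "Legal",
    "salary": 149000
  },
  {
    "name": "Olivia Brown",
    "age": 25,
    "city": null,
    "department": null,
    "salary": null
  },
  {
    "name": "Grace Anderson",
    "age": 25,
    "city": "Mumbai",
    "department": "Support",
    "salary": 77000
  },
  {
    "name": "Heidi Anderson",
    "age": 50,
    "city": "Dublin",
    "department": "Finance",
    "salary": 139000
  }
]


Checking for missing (null) values in 6 records:

  Judy Wilson: department
  Olivia Anderson: complete
  Ivan Jones: complete
  Olivia Brown: city, department, salary
  Grace Anderson: complete
  Heidi Anderson: complete

Per field:
  name: 0 missing
  age: 0 missing
  city: 1 missing
  department: 2 missing
  salary: 1 missing

Total missing values: 4
Records with any missing: 2

4 missing values (city: 1, department: 2, salary: 1); 2 incomplete records


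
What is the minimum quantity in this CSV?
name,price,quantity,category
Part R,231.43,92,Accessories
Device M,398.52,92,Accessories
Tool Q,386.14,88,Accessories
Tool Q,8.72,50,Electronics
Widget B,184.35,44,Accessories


Computing minimum quantity:
Values: [92, 92, 88, 50, 44]
Min = 44

44


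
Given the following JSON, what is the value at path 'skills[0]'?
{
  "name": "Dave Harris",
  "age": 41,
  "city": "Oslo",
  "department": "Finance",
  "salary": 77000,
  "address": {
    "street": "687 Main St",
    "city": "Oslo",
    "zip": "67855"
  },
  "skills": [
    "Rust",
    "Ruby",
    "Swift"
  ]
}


Query: skills[0]
Path: skills -> first element
Value: Rust

Rust


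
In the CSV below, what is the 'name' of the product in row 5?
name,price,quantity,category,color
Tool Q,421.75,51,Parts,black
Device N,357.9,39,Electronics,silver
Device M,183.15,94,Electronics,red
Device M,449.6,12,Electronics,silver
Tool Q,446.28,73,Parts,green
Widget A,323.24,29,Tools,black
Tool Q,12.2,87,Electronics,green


Query: Row 5 ('Tool Q'), column 'name'
Value: Tool Q

Tool Q


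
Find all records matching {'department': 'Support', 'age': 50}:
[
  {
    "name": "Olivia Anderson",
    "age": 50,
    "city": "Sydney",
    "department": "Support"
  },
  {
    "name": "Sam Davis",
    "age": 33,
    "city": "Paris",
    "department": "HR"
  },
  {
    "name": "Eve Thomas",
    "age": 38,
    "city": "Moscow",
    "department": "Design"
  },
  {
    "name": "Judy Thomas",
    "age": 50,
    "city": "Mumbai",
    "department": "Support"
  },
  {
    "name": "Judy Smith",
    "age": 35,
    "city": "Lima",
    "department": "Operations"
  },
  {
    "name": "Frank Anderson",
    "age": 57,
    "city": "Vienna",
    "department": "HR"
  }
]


Search criteria: {'department': 'Support', 'age': 50}

Checking 6 records:
  Olivia Anderson: {department: Support, age: 50} <-- MATCH
  Sam Davis: {department: HR, age: 33}
  Eve Thomas: {department: Design, age: 38}
  Judy Thomas: {department: Support, age: 50} <-- MATCH
  Judy Smith: {department: Operations, age: 35}
  Frank Anderson: {department: HR, age: 57}

Matches: ["Olivia Anderson", "Judy Thomas"]

["Olivia Anderson", "Judy Thomas"]


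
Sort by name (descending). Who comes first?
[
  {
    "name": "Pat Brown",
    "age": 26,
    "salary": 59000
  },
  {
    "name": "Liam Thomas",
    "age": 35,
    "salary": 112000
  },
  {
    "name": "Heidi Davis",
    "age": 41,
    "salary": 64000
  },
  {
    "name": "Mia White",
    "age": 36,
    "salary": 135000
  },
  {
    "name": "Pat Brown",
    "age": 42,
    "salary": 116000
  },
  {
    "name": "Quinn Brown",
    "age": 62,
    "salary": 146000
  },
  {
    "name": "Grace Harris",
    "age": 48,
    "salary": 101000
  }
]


Sort by: name (descending)

Sorted order:
  1. Quinn Brown (name = Quinn Brown)
  2. Pat Brown (name = Pat Brown)
  3. Pat Brown (name = Pat Brown)
  4. Mia White (name = Mia White)
  5. Liam Thomas (name = Liam Thomas)
  6. Heidi Davis (name = Heidi Davis)
  7. Grace Harris (name = Grace Harris)

First: Quinn Brown

Quinn Brown


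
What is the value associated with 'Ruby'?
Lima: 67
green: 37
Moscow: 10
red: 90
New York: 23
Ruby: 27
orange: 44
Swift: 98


Looking up key 'Ruby'
Value: 27

27


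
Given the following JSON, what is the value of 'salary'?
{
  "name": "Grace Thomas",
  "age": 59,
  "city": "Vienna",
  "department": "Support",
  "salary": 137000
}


Looking up field 'salary'
Value: 137000

137000


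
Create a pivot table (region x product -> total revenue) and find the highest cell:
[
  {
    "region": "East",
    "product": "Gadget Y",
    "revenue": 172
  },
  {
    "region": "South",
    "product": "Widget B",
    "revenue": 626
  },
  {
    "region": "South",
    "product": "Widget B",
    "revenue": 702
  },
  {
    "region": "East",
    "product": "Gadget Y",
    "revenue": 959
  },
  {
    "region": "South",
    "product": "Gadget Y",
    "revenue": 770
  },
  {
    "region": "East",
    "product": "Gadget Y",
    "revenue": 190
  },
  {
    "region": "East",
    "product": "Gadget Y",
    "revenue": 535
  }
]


Pivot: region (rows) x product (columns) -> total revenue

     Gadget Y      Widget B    
East          1856             0  
South          770          1328  

Highest: East / Gadget Y = $1856

East / Gadget Y = $1856


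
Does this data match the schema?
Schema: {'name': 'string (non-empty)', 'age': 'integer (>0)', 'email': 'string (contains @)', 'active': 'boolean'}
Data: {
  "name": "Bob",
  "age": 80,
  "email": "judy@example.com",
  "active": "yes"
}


Validating each field against schema:
  name: OK (non-empty string)
  age: OK (positive integer)
  email: OK (string with @)
  active: FAIL ("yes" is not a boolean)

Result: INVALID (1 error: active)

INVALID (1 error: active)


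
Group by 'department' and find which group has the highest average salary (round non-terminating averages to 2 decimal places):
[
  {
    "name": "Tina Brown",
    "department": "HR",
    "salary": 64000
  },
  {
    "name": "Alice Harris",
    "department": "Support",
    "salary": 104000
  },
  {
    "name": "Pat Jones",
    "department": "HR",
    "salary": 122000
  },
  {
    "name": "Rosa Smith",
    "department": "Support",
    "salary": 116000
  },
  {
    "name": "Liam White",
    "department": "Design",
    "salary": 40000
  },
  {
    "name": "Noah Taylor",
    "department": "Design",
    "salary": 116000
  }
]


Group by: department

Groups:
  Design: 2 people, avg salary = 156000/2 = $78000
  HR: 2 people, avg salary = 186000/2 = $93000
  Support: 2 people, avg salary = 220000/2 = $110000

Highest average salary: Support ($110000)

Support ($110000)


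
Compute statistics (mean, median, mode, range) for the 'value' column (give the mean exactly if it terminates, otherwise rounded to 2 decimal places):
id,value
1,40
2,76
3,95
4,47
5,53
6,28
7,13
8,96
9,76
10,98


Data: [40, 76, 95, 47, 53, 28, 13, 96, 76, 98]
Count: 10
Sum: 622
Mean: 622/10 = 62.2
Sorted: [13, 28, 40, 47, 53, 76, 76, 95, 96, 98]
Median: 64.5
Mode: 76 (2 times)
Range: 98 - 13 = 85
Min: 13, Max: 98

mean=62.2, median=64.5, mode=76, range=85


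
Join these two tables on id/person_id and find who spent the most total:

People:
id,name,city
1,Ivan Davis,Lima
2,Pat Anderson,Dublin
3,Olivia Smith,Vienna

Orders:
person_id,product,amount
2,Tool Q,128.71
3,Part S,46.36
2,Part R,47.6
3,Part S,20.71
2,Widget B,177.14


Join on: people.id = orders.person_id

Joined rows:
  Pat Anderson (Dublin) bought Tool Q for $128.71
  Olivia Smith (Vienna) bought Part S for $46.36
  Pat Anderson (Dublin) bought Part R for $47.6
  Olivia Smith (Vienna) bought Part S for $20.71
  Pat Anderson (Dublin) bought Widget B for $177.14

Total per person:
  Pat Anderson: $353.45
  Olivia Smith: $67.07

Top spender: Pat Anderson ($353.45)

Pat Anderson ($353.45)


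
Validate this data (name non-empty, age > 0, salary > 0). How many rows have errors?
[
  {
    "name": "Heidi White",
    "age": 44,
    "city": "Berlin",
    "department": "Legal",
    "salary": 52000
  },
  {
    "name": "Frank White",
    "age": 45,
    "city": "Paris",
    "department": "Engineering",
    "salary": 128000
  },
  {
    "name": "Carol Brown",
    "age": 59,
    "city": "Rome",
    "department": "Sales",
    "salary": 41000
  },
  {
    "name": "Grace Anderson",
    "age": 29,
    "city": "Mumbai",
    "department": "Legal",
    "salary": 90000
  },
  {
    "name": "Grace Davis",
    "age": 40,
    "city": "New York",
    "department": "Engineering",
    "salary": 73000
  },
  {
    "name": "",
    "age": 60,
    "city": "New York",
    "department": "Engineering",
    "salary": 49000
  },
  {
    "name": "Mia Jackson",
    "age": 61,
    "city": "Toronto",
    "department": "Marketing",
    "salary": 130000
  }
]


Validating 7 records:
Rules: name non-empty, age > 0, salary > 0

  Row 1 (Heidi White): OK
  Row 2 (Frank White): OK
  Row 3 (Carol Brown): OK
  Row 4 (Grace Anderson): OK
  Row 5 (Grace Davis): OK
  Row 6 (???): empty name
  Row 7 (Mia Jackson): OK

Total errors: 1

1 errors


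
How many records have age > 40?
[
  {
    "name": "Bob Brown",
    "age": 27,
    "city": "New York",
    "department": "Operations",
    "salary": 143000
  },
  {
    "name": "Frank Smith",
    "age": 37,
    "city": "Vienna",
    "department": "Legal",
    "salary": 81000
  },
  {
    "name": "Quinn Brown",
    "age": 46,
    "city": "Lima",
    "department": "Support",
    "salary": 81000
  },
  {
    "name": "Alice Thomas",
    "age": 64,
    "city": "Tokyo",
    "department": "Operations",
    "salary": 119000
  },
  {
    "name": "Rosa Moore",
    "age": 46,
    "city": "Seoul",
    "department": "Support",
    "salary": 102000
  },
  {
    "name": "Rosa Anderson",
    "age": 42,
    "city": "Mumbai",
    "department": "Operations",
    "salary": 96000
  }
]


Data: 6 records
Condition: age > 40

Checking each record:
  Bob Brown: 27
  Frank Smith: 37
  Quinn Brown: 46 MATCH
  Alice Thomas: 64 MATCH
  Rosa Moore: 46 MATCH
  Rosa Anderson: 42 MATCH

Count: 4

4


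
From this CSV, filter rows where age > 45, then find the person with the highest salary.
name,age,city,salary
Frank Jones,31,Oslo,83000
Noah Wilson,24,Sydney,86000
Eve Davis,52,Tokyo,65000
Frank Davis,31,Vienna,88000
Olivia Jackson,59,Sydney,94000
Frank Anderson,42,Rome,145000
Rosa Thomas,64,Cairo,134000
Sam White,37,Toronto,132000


Filter: age > 45
Sort by: salary (descending)

Filtered records (3):
  Rosa Thomas, age 64, salary $134000
  Olivia Jackson, age 59, salary $94000
  Eve Davis, age 52, salary $65000

Highest salary: Rosa Thomas ($134000)

Rosa Thomas


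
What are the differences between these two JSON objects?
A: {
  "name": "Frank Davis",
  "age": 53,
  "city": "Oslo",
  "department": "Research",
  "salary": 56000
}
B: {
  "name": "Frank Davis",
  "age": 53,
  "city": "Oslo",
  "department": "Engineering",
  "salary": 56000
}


Comparing each field (in key order):
  name: same
  age: same
  city: same
  department: DIFFERENT
  salary: same
Differences:
  department: Research -> Engineering

1 field(s) changed

1 change: department


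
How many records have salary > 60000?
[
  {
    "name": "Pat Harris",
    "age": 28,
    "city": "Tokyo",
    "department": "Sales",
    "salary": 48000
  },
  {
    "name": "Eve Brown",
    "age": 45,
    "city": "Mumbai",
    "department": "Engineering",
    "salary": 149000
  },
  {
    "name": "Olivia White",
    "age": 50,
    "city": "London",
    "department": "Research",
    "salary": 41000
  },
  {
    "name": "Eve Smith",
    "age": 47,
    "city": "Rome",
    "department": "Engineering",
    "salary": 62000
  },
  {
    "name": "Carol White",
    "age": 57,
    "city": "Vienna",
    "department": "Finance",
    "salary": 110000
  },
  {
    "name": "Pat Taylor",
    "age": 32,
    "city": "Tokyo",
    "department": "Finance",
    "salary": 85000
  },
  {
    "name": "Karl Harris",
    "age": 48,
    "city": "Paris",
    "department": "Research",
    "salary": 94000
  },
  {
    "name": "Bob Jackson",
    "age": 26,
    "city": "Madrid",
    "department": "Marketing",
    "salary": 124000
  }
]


Data: 8 records
Condition: salary > 60000

Checking each record:
  Pat Harris: 48000
  Eve Brown: 149000 MATCH
  Olivia White: 41000
  Eve Smith: 62000 MATCH
  Carol White: 110000 MATCH
  Pat Taylor: 85000 MATCH
  Karl Harris: 94000 MATCH
  Bob Jackson: 124000 MATCH

Count: 6

6


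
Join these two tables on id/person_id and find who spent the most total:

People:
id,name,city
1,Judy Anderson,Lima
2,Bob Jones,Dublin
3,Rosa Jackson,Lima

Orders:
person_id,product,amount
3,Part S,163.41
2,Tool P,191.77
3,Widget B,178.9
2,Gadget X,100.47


Join on: people.id = orders.person_id

Joined rows:
  Rosa Jackson (Lima) bought Part S for $163.41
  Bob Jones (Dublin) bought Tool P for $191.77
  Rosa Jackson (Lima) bought Widget B for $178.9
  Bob Jones (Dublin) bought Gadget X for $100.47

Total per person:
  Rosa Jackson: $342.31
  Bob Jones: $292.24

Top spender: Rosa Jackson ($342.31)

Rosa Jackson ($342.31)


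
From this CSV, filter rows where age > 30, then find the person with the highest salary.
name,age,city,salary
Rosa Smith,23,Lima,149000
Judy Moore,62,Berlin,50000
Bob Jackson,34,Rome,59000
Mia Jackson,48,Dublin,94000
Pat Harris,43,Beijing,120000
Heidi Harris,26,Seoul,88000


Filter: age > 30
Sort by: salary (descending)

Filtered records (4):
  Pat Harris, age 43, salary $120000
  Mia Jackson, age 48, salary $94000
  Bob Jackson, age 34, salary $59000
  Judy Moore, age 62, salary $50000

Highest salary: Pat Harris ($120000)

Pat Harris


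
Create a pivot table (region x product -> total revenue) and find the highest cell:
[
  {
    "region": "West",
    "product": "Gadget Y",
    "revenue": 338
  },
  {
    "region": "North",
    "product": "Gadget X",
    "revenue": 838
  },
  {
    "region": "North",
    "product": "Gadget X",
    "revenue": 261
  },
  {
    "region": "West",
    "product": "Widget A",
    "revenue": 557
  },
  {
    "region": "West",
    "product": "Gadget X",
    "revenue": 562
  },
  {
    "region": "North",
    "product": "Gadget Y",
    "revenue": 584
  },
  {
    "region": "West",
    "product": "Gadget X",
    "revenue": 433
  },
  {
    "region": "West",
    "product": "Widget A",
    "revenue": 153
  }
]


Pivot: region (rows) x product (columns) -> total revenue

     Gadget X      Gadget Y      Widget A    
North         1099           584             0  
West           995           338           710  

Highest: North / Gadget X = $1099

North / Gadget X = $1099


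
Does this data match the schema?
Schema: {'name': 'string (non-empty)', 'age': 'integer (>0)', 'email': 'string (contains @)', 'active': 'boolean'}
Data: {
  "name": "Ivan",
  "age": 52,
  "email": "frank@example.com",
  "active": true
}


Validating each field against schema:
  name: OK (non-empty string)
  age: OK (positive integer)
  email: OK (string with @)
  active: OK (boolean)

Result: VALID

VALID


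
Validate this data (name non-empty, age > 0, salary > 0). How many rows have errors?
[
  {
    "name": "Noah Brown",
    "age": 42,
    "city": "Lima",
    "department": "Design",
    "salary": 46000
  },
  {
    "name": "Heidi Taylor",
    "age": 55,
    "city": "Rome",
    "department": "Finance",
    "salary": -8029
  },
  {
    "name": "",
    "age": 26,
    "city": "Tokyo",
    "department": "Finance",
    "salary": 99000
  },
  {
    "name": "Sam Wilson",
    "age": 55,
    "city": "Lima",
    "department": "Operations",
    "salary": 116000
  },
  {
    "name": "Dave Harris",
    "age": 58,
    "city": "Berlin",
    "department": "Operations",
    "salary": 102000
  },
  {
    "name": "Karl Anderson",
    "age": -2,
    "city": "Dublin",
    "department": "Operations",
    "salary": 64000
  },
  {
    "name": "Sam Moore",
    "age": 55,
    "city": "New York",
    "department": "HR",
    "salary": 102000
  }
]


Validating 7 records:
Rules: name non-empty, age > 0, salary > 0

  Row 1 (Noah Brown): OK
  Row 2 (Heidi Taylor): negative salary: -8029
  Row 3 (???): empty name
  Row 4 (Sam Wilson): OK
  Row 5 (Dave Harris): OK
  Row 6 (Karl Anderson): negative age: -2
  Row 7 (Sam Moore): OK

Total errors: 3

3 errors
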